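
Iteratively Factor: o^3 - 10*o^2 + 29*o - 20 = (o - 4)*(o^2 - 6*o + 5) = (o - 4)*(o - 1)*(o - 5)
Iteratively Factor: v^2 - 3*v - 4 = (v - 4)*(v + 1)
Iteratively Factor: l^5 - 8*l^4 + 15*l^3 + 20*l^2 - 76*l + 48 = (l - 4)*(l^4 - 4*l^3 - l^2 + 16*l - 12) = (l - 4)*(l - 3)*(l^3 - l^2 - 4*l + 4) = (l - 4)*(l - 3)*(l - 2)*(l^2 + l - 2) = (l - 4)*(l - 3)*(l - 2)*(l + 2)*(l - 1)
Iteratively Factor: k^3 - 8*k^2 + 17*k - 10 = (k - 5)*(k^2 - 3*k + 2) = (k - 5)*(k - 1)*(k - 2)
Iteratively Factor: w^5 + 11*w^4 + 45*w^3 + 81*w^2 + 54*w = (w + 3)*(w^4 + 8*w^3 + 21*w^2 + 18*w) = (w + 3)^2*(w^3 + 5*w^2 + 6*w) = (w + 2)*(w + 3)^2*(w^2 + 3*w) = (w + 2)*(w + 3)^3*(w)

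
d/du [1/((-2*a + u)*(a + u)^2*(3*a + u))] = ((a + u)*(2*a - u) - (a + u)*(3*a + u) + 2*(2*a - u)*(3*a + u))/((a + u)^3*(2*a - u)^2*(3*a + u)^2)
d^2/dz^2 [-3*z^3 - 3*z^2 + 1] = -18*z - 6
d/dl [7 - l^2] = -2*l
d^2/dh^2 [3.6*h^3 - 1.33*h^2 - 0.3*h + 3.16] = 21.6*h - 2.66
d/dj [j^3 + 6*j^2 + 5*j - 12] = 3*j^2 + 12*j + 5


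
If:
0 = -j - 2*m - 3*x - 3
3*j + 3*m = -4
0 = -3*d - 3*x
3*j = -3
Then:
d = 4/9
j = -1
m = -1/3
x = -4/9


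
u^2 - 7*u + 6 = (u - 6)*(u - 1)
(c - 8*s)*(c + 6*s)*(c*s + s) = c^3*s - 2*c^2*s^2 + c^2*s - 48*c*s^3 - 2*c*s^2 - 48*s^3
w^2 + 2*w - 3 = (w - 1)*(w + 3)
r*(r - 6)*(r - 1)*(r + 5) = r^4 - 2*r^3 - 29*r^2 + 30*r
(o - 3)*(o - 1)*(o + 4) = o^3 - 13*o + 12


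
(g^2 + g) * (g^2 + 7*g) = g^4 + 8*g^3 + 7*g^2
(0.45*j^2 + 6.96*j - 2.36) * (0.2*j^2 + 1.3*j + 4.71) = 0.09*j^4 + 1.977*j^3 + 10.6955*j^2 + 29.7136*j - 11.1156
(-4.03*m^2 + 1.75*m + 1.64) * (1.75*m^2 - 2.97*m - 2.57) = -7.0525*m^4 + 15.0316*m^3 + 8.0296*m^2 - 9.3683*m - 4.2148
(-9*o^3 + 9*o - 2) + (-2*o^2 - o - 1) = -9*o^3 - 2*o^2 + 8*o - 3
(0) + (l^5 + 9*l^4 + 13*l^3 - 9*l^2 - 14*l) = l^5 + 9*l^4 + 13*l^3 - 9*l^2 - 14*l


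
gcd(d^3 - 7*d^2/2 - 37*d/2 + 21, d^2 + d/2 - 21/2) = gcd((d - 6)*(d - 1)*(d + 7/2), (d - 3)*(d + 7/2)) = d + 7/2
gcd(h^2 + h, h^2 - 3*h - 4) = h + 1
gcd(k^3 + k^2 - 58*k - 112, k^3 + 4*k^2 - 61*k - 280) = k^2 - k - 56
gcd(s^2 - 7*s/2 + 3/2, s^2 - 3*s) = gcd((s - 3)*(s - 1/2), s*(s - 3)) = s - 3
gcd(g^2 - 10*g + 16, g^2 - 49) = 1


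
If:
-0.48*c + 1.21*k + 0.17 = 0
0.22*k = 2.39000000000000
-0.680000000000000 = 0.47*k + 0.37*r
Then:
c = 27.74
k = 10.86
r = -15.64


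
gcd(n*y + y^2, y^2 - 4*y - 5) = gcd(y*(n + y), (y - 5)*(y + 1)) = 1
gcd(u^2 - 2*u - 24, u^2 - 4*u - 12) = u - 6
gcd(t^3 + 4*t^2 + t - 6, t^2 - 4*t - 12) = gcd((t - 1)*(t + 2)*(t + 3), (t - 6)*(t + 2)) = t + 2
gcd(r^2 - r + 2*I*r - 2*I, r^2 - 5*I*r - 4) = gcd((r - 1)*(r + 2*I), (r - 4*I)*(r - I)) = 1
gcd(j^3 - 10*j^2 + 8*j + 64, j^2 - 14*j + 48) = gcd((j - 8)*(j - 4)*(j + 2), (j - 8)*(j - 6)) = j - 8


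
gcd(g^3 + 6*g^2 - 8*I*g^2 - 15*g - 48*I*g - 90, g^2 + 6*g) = g + 6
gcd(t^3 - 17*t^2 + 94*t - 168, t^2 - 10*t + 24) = t^2 - 10*t + 24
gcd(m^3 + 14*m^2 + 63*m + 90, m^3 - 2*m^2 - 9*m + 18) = m + 3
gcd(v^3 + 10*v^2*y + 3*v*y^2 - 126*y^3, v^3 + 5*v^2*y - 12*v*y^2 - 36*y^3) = -v^2 - 3*v*y + 18*y^2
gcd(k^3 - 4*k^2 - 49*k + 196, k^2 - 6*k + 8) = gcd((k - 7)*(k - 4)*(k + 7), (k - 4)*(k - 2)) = k - 4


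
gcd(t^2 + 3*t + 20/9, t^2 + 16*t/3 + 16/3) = t + 4/3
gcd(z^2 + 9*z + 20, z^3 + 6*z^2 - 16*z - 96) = z + 4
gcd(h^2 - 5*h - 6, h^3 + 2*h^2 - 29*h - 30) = h + 1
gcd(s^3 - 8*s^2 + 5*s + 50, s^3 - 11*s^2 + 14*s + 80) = s^2 - 3*s - 10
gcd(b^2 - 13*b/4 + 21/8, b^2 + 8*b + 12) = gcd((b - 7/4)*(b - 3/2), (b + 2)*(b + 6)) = 1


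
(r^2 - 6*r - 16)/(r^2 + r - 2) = (r - 8)/(r - 1)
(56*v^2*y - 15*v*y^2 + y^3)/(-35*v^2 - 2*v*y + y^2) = y*(-8*v + y)/(5*v + y)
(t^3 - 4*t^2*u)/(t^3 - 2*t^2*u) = (t - 4*u)/(t - 2*u)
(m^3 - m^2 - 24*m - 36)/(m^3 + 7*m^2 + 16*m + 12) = (m - 6)/(m + 2)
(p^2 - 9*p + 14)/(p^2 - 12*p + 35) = (p - 2)/(p - 5)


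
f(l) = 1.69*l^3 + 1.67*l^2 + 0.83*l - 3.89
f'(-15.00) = 1091.48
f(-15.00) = -5344.34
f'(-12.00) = 690.83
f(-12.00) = -2693.69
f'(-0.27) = 0.30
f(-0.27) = -4.03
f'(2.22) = 33.23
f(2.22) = 24.67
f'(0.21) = 1.75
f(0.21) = -3.63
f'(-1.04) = 2.84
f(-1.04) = -4.85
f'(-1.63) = 8.86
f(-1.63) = -8.12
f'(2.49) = 40.58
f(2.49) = 34.62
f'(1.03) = 9.65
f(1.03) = 0.58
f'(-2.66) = 27.82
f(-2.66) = -26.09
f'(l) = 5.07*l^2 + 3.34*l + 0.83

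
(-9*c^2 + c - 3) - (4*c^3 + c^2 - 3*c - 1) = -4*c^3 - 10*c^2 + 4*c - 2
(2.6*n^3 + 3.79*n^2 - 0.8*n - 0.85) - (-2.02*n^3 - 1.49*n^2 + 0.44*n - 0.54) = 4.62*n^3 + 5.28*n^2 - 1.24*n - 0.31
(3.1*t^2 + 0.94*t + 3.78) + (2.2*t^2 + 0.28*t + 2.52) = 5.3*t^2 + 1.22*t + 6.3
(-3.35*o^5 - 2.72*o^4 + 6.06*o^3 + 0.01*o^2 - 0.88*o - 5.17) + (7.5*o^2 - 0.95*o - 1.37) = -3.35*o^5 - 2.72*o^4 + 6.06*o^3 + 7.51*o^2 - 1.83*o - 6.54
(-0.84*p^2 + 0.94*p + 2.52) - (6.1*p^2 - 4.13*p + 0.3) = -6.94*p^2 + 5.07*p + 2.22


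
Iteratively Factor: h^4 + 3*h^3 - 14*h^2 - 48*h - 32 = (h - 4)*(h^3 + 7*h^2 + 14*h + 8) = (h - 4)*(h + 2)*(h^2 + 5*h + 4) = (h - 4)*(h + 2)*(h + 4)*(h + 1)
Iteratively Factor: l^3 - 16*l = (l - 4)*(l^2 + 4*l) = l*(l - 4)*(l + 4)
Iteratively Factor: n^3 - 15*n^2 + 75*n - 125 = (n - 5)*(n^2 - 10*n + 25) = (n - 5)^2*(n - 5)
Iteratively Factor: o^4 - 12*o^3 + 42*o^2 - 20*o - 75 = (o - 5)*(o^3 - 7*o^2 + 7*o + 15) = (o - 5)^2*(o^2 - 2*o - 3) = (o - 5)^2*(o - 3)*(o + 1)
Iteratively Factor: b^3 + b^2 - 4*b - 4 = (b + 2)*(b^2 - b - 2) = (b + 1)*(b + 2)*(b - 2)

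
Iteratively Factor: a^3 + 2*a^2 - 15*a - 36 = (a - 4)*(a^2 + 6*a + 9) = (a - 4)*(a + 3)*(a + 3)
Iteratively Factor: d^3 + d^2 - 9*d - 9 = (d - 3)*(d^2 + 4*d + 3) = (d - 3)*(d + 1)*(d + 3)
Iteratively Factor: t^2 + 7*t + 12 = (t + 3)*(t + 4)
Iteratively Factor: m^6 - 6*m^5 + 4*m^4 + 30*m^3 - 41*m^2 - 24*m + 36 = (m - 3)*(m^5 - 3*m^4 - 5*m^3 + 15*m^2 + 4*m - 12) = (m - 3)*(m + 2)*(m^4 - 5*m^3 + 5*m^2 + 5*m - 6) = (m - 3)*(m + 1)*(m + 2)*(m^3 - 6*m^2 + 11*m - 6) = (m - 3)^2*(m + 1)*(m + 2)*(m^2 - 3*m + 2) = (m - 3)^2*(m - 1)*(m + 1)*(m + 2)*(m - 2)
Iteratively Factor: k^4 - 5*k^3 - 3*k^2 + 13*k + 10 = (k + 1)*(k^3 - 6*k^2 + 3*k + 10) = (k + 1)^2*(k^2 - 7*k + 10) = (k - 2)*(k + 1)^2*(k - 5)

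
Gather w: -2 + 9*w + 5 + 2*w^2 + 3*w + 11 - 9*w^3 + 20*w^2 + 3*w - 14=-9*w^3 + 22*w^2 + 15*w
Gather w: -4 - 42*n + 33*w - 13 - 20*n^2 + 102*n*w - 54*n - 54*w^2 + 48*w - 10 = -20*n^2 - 96*n - 54*w^2 + w*(102*n + 81) - 27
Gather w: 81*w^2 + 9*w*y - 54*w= 81*w^2 + w*(9*y - 54)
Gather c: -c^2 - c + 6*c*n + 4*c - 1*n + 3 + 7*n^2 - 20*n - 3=-c^2 + c*(6*n + 3) + 7*n^2 - 21*n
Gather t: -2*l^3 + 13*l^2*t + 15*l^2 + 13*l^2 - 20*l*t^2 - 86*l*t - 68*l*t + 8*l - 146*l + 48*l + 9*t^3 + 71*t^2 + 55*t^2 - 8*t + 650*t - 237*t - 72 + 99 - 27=-2*l^3 + 28*l^2 - 90*l + 9*t^3 + t^2*(126 - 20*l) + t*(13*l^2 - 154*l + 405)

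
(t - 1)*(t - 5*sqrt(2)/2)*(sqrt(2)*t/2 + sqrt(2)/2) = sqrt(2)*t^3/2 - 5*t^2/2 - sqrt(2)*t/2 + 5/2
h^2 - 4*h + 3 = (h - 3)*(h - 1)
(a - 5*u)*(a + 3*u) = a^2 - 2*a*u - 15*u^2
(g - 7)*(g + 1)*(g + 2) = g^3 - 4*g^2 - 19*g - 14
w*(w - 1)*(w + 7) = w^3 + 6*w^2 - 7*w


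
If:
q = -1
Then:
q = -1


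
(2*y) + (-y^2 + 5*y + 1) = -y^2 + 7*y + 1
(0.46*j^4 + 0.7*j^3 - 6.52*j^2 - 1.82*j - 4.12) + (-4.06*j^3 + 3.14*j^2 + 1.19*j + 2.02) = 0.46*j^4 - 3.36*j^3 - 3.38*j^2 - 0.63*j - 2.1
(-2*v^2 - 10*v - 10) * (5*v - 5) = -10*v^3 - 40*v^2 + 50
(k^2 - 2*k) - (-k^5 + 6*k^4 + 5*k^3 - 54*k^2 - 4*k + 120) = k^5 - 6*k^4 - 5*k^3 + 55*k^2 + 2*k - 120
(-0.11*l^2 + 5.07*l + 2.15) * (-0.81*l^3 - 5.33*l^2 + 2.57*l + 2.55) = 0.0891*l^5 - 3.5204*l^4 - 29.0473*l^3 + 1.2899*l^2 + 18.454*l + 5.4825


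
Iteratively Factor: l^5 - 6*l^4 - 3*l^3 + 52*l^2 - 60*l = (l - 2)*(l^4 - 4*l^3 - 11*l^2 + 30*l) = l*(l - 2)*(l^3 - 4*l^2 - 11*l + 30) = l*(l - 2)*(l + 3)*(l^2 - 7*l + 10) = l*(l - 5)*(l - 2)*(l + 3)*(l - 2)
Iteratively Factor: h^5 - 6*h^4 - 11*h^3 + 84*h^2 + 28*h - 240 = (h - 4)*(h^4 - 2*h^3 - 19*h^2 + 8*h + 60) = (h - 5)*(h - 4)*(h^3 + 3*h^2 - 4*h - 12) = (h - 5)*(h - 4)*(h + 3)*(h^2 - 4) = (h - 5)*(h - 4)*(h - 2)*(h + 3)*(h + 2)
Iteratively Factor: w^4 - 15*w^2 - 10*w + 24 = (w - 4)*(w^3 + 4*w^2 + w - 6) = (w - 4)*(w + 3)*(w^2 + w - 2) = (w - 4)*(w + 2)*(w + 3)*(w - 1)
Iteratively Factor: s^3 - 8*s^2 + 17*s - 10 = (s - 1)*(s^2 - 7*s + 10) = (s - 5)*(s - 1)*(s - 2)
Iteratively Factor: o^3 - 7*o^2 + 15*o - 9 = (o - 3)*(o^2 - 4*o + 3) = (o - 3)*(o - 1)*(o - 3)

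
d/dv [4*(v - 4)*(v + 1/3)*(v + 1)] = 12*v^2 - 64*v/3 - 20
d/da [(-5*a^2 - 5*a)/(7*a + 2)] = 5*(-7*a^2 - 4*a - 2)/(49*a^2 + 28*a + 4)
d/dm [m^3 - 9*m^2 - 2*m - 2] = 3*m^2 - 18*m - 2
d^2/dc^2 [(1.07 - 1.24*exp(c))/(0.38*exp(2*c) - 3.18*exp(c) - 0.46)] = (-0.179056*exp(4*c) - 0.880383999999998*exp(3*c) - 5.179476*exp(2*c) + 13.382284*exp(c) - 1.82758)*exp(c)/(0.054872*exp(6*c) - 1.377576*exp(5*c) + 11.328864*exp(4*c) - 28.822248*exp(3*c) - 13.713888*exp(2*c) - 2.018664*exp(c) - 0.097336)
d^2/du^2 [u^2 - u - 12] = 2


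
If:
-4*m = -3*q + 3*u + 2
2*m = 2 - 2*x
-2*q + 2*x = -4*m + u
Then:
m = 1 - x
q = 2 - 10*x/9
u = 2*x/9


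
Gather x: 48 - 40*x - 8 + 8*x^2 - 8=8*x^2 - 40*x + 32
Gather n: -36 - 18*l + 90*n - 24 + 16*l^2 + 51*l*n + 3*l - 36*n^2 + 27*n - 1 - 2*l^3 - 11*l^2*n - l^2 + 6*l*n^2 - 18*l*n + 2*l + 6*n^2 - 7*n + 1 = -2*l^3 + 15*l^2 - 13*l + n^2*(6*l - 30) + n*(-11*l^2 + 33*l + 110) - 60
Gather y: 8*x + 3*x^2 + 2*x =3*x^2 + 10*x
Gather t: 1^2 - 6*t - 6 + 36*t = 30*t - 5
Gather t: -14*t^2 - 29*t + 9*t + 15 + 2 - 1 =-14*t^2 - 20*t + 16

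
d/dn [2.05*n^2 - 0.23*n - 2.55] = 4.1*n - 0.23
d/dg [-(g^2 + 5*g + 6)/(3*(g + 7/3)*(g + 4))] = 2*(-2*g^2 - 10*g - 13)/(9*g^4 + 114*g^3 + 529*g^2 + 1064*g + 784)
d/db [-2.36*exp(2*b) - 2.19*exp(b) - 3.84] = (-4.72*exp(b) - 2.19)*exp(b)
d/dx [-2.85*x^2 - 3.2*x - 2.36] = -5.7*x - 3.2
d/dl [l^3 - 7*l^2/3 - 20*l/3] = 3*l^2 - 14*l/3 - 20/3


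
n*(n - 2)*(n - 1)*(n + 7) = n^4 + 4*n^3 - 19*n^2 + 14*n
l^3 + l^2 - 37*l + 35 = (l - 5)*(l - 1)*(l + 7)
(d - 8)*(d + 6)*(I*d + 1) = I*d^3 + d^2 - 2*I*d^2 - 2*d - 48*I*d - 48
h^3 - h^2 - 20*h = h*(h - 5)*(h + 4)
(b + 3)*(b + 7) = b^2 + 10*b + 21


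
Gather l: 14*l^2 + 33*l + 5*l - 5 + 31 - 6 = 14*l^2 + 38*l + 20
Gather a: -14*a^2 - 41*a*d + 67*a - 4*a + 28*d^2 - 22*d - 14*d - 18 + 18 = -14*a^2 + a*(63 - 41*d) + 28*d^2 - 36*d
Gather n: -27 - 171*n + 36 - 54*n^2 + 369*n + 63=-54*n^2 + 198*n + 72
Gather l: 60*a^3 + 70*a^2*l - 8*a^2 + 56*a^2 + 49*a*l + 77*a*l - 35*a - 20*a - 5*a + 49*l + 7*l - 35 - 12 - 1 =60*a^3 + 48*a^2 - 60*a + l*(70*a^2 + 126*a + 56) - 48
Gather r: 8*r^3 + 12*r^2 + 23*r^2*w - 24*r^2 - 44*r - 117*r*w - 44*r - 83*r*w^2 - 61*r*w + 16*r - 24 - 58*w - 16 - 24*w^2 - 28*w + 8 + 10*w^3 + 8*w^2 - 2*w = 8*r^3 + r^2*(23*w - 12) + r*(-83*w^2 - 178*w - 72) + 10*w^3 - 16*w^2 - 88*w - 32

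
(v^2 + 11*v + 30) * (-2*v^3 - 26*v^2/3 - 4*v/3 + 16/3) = -2*v^5 - 92*v^4/3 - 470*v^3/3 - 808*v^2/3 + 56*v/3 + 160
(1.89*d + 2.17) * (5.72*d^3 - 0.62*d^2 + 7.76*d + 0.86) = 10.8108*d^4 + 11.2406*d^3 + 13.321*d^2 + 18.4646*d + 1.8662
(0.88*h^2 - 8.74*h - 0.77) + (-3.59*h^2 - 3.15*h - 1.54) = -2.71*h^2 - 11.89*h - 2.31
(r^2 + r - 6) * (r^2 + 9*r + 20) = r^4 + 10*r^3 + 23*r^2 - 34*r - 120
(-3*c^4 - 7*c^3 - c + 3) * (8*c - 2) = -24*c^5 - 50*c^4 + 14*c^3 - 8*c^2 + 26*c - 6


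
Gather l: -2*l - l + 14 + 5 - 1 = 18 - 3*l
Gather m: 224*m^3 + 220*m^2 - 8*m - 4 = 224*m^3 + 220*m^2 - 8*m - 4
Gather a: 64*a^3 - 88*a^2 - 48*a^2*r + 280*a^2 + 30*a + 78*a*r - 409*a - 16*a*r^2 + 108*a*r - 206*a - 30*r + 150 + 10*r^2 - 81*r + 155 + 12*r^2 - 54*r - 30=64*a^3 + a^2*(192 - 48*r) + a*(-16*r^2 + 186*r - 585) + 22*r^2 - 165*r + 275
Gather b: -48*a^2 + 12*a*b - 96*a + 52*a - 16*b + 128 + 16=-48*a^2 - 44*a + b*(12*a - 16) + 144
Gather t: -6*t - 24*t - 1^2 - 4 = -30*t - 5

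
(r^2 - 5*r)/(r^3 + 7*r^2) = (r - 5)/(r*(r + 7))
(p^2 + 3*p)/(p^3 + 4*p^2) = (p + 3)/(p*(p + 4))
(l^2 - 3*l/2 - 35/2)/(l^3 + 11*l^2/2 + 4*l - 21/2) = (l - 5)/(l^2 + 2*l - 3)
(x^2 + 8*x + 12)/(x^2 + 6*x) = (x + 2)/x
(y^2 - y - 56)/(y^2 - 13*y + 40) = (y + 7)/(y - 5)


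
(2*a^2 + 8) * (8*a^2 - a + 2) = 16*a^4 - 2*a^3 + 68*a^2 - 8*a + 16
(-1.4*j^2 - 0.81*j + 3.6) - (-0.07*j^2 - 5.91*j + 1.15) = -1.33*j^2 + 5.1*j + 2.45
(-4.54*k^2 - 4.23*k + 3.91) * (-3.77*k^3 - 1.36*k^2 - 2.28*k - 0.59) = 17.1158*k^5 + 22.1215*k^4 + 1.3633*k^3 + 7.0054*k^2 - 6.4191*k - 2.3069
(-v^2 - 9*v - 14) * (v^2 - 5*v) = -v^4 - 4*v^3 + 31*v^2 + 70*v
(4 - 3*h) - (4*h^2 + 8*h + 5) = -4*h^2 - 11*h - 1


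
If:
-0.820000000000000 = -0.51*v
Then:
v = 1.61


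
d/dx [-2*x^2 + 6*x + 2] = 6 - 4*x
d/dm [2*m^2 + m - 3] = 4*m + 1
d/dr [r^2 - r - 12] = 2*r - 1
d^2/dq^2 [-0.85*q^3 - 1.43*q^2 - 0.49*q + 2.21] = -5.1*q - 2.86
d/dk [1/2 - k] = -1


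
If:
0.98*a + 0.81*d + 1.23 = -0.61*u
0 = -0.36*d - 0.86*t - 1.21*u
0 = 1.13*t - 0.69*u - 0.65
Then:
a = 3.36127415567997*u - 0.11933357413762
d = -4.81981317600787*u - 1.37413962635202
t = 0.610619469026549*u + 0.575221238938053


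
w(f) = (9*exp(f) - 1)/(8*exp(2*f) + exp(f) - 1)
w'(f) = (9*exp(f) - 1)*(-16*exp(2*f) - exp(f))/(8*exp(2*f) + exp(f) - 1)^2 + 9*exp(f)/(8*exp(2*f) + exp(f) - 1)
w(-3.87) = 0.83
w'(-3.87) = -0.17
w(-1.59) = -1.80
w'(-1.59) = -7.34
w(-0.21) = 1.24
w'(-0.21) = -1.34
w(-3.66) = 0.79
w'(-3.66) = -0.21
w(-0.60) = 2.01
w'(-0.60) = -2.99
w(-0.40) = 1.54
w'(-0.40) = -1.86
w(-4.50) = 0.91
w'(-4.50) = -0.09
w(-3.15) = 0.65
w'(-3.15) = -0.36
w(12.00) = 0.00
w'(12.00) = 0.00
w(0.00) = 1.00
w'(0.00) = -1.00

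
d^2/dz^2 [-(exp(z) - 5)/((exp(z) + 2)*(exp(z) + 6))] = (-exp(4*z) + 28*exp(3*z) + 192*exp(2*z) + 176*exp(z) - 624)*exp(z)/(exp(6*z) + 24*exp(5*z) + 228*exp(4*z) + 1088*exp(3*z) + 2736*exp(2*z) + 3456*exp(z) + 1728)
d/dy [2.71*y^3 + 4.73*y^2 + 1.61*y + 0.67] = 8.13*y^2 + 9.46*y + 1.61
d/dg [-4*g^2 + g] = 1 - 8*g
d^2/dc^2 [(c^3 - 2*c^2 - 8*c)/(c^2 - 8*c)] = 80/(c^3 - 24*c^2 + 192*c - 512)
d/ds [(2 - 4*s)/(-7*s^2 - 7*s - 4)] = 2*(-14*s^2 + 14*s + 15)/(49*s^4 + 98*s^3 + 105*s^2 + 56*s + 16)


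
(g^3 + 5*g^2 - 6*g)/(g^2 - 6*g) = (g^2 + 5*g - 6)/(g - 6)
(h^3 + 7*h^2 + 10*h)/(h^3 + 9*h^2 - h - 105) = h*(h + 2)/(h^2 + 4*h - 21)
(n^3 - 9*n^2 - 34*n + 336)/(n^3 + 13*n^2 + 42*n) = (n^2 - 15*n + 56)/(n*(n + 7))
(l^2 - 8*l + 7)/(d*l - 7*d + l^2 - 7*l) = (l - 1)/(d + l)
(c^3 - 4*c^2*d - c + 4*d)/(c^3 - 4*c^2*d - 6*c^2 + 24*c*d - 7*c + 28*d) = (c - 1)/(c - 7)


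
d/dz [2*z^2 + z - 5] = 4*z + 1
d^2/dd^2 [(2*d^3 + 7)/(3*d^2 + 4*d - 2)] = 2*(44*d^3 + 141*d^2 + 276*d + 154)/(27*d^6 + 108*d^5 + 90*d^4 - 80*d^3 - 60*d^2 + 48*d - 8)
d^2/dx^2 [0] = 0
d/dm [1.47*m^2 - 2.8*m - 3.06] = 2.94*m - 2.8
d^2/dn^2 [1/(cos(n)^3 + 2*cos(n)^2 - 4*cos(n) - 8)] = (-18*sin(n)^4 + 68*sin(n)^2 + 5*cos(n) + 7*cos(3*n) - 18)/(2*(cos(n) - 2)^3*(cos(n) + 2)^4)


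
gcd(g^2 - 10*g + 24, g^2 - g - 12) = g - 4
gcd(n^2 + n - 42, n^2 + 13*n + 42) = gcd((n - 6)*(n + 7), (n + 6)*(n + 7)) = n + 7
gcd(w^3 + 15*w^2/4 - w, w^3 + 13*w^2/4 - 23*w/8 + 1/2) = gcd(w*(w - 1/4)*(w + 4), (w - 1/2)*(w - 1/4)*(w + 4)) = w^2 + 15*w/4 - 1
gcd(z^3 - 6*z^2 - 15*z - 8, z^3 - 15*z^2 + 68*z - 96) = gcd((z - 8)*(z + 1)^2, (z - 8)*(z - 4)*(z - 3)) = z - 8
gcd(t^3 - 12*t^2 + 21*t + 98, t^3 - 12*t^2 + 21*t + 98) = t^3 - 12*t^2 + 21*t + 98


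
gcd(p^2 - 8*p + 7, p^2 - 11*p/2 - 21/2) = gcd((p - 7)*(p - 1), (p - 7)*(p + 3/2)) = p - 7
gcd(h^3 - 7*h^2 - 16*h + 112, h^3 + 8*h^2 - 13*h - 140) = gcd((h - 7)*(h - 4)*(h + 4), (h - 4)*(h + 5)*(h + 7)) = h - 4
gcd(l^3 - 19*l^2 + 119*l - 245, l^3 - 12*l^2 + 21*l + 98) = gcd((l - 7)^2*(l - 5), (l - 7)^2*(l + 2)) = l^2 - 14*l + 49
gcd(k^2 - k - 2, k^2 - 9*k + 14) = k - 2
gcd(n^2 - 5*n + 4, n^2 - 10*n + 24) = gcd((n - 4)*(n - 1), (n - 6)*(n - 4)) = n - 4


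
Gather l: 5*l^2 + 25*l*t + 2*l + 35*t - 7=5*l^2 + l*(25*t + 2) + 35*t - 7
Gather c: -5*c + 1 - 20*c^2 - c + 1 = -20*c^2 - 6*c + 2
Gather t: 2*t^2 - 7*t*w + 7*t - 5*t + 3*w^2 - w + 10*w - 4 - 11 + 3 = 2*t^2 + t*(2 - 7*w) + 3*w^2 + 9*w - 12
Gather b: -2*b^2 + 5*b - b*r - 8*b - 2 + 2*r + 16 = -2*b^2 + b*(-r - 3) + 2*r + 14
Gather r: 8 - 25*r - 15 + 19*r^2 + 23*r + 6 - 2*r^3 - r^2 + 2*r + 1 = -2*r^3 + 18*r^2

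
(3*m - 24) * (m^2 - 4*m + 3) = 3*m^3 - 36*m^2 + 105*m - 72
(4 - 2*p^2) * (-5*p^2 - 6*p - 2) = 10*p^4 + 12*p^3 - 16*p^2 - 24*p - 8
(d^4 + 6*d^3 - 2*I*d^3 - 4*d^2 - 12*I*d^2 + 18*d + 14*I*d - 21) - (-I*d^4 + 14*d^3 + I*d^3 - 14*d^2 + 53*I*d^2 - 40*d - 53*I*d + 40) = d^4 + I*d^4 - 8*d^3 - 3*I*d^3 + 10*d^2 - 65*I*d^2 + 58*d + 67*I*d - 61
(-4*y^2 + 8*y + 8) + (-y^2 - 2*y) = -5*y^2 + 6*y + 8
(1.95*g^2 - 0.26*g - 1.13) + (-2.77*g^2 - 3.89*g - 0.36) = -0.82*g^2 - 4.15*g - 1.49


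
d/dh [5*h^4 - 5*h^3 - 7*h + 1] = 20*h^3 - 15*h^2 - 7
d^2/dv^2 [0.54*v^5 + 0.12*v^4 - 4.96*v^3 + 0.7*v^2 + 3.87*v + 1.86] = 10.8*v^3 + 1.44*v^2 - 29.76*v + 1.4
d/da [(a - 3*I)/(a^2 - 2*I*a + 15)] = (a^2 - 2*I*a - 2*(a - 3*I)*(a - I) + 15)/(a^2 - 2*I*a + 15)^2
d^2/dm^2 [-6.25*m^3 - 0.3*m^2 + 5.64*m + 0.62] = -37.5*m - 0.6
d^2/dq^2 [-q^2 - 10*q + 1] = -2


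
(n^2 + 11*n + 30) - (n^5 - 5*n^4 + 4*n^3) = -n^5 + 5*n^4 - 4*n^3 + n^2 + 11*n + 30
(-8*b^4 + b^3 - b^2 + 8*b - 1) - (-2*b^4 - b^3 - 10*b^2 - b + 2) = -6*b^4 + 2*b^3 + 9*b^2 + 9*b - 3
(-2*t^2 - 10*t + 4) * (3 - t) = 2*t^3 + 4*t^2 - 34*t + 12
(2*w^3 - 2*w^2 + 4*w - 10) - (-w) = 2*w^3 - 2*w^2 + 5*w - 10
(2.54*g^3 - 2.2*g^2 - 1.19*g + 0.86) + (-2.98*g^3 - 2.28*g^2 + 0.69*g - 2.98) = -0.44*g^3 - 4.48*g^2 - 0.5*g - 2.12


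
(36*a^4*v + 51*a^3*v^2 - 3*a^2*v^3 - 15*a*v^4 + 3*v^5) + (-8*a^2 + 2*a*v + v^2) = 36*a^4*v + 51*a^3*v^2 - 3*a^2*v^3 - 8*a^2 - 15*a*v^4 + 2*a*v + 3*v^5 + v^2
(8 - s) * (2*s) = -2*s^2 + 16*s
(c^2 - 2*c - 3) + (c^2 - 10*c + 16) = 2*c^2 - 12*c + 13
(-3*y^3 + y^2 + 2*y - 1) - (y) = -3*y^3 + y^2 + y - 1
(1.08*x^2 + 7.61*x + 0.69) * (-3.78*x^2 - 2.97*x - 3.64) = -4.0824*x^4 - 31.9734*x^3 - 29.1411*x^2 - 29.7497*x - 2.5116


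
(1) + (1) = 2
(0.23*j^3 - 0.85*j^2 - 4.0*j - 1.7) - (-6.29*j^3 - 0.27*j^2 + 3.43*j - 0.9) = 6.52*j^3 - 0.58*j^2 - 7.43*j - 0.8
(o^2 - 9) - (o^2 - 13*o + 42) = 13*o - 51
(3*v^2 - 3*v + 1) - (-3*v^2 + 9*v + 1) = 6*v^2 - 12*v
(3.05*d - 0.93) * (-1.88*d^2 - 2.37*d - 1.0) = -5.734*d^3 - 5.4801*d^2 - 0.845899999999999*d + 0.93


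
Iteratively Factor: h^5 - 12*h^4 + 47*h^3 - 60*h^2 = (h)*(h^4 - 12*h^3 + 47*h^2 - 60*h) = h*(h - 5)*(h^3 - 7*h^2 + 12*h) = h*(h - 5)*(h - 4)*(h^2 - 3*h) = h^2*(h - 5)*(h - 4)*(h - 3)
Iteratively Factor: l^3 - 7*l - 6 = (l + 2)*(l^2 - 2*l - 3) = (l - 3)*(l + 2)*(l + 1)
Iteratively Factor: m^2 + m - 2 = (m + 2)*(m - 1)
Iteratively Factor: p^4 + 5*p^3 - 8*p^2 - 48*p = (p)*(p^3 + 5*p^2 - 8*p - 48) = p*(p + 4)*(p^2 + p - 12) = p*(p - 3)*(p + 4)*(p + 4)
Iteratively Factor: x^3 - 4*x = (x - 2)*(x^2 + 2*x) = (x - 2)*(x + 2)*(x)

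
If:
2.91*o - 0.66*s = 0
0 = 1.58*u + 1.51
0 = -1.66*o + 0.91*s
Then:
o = 0.00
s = 0.00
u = -0.96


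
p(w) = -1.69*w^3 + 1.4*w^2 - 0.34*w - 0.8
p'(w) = -5.07*w^2 + 2.8*w - 0.34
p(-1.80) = 14.20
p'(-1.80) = -21.81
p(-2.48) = 34.43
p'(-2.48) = -38.47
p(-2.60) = 39.25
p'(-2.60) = -41.89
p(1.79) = -6.62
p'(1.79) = -11.57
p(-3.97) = 128.36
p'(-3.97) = -91.36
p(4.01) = -88.62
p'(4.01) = -70.64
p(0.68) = -0.92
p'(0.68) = -0.78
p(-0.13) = -0.73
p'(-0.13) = -0.79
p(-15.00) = 6023.05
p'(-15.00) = -1183.09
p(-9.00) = 1347.67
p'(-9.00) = -436.21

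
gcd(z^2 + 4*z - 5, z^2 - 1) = z - 1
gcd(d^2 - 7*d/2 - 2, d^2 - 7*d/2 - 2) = d^2 - 7*d/2 - 2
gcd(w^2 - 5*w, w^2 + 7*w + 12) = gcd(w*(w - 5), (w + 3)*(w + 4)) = 1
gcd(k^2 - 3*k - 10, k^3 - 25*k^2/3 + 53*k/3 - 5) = k - 5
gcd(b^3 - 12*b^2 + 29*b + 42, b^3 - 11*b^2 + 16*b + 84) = b^2 - 13*b + 42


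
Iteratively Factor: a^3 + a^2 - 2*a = (a - 1)*(a^2 + 2*a) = (a - 1)*(a + 2)*(a)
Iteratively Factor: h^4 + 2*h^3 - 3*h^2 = (h)*(h^3 + 2*h^2 - 3*h) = h^2*(h^2 + 2*h - 3) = h^2*(h - 1)*(h + 3)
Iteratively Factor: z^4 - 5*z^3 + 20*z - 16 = (z - 2)*(z^3 - 3*z^2 - 6*z + 8) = (z - 2)*(z + 2)*(z^2 - 5*z + 4) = (z - 4)*(z - 2)*(z + 2)*(z - 1)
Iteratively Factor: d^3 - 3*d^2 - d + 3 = (d - 3)*(d^2 - 1) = (d - 3)*(d + 1)*(d - 1)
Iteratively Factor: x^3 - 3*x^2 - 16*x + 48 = (x - 4)*(x^2 + x - 12) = (x - 4)*(x - 3)*(x + 4)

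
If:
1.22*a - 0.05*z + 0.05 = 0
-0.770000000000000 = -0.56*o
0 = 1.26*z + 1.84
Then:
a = -0.10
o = 1.38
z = -1.46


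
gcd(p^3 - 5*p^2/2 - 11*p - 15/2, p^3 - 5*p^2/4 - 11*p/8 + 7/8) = p + 1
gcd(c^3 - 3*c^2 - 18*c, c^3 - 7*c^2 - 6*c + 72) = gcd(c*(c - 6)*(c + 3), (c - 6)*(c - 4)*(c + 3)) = c^2 - 3*c - 18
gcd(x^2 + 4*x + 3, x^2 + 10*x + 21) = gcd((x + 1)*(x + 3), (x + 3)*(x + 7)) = x + 3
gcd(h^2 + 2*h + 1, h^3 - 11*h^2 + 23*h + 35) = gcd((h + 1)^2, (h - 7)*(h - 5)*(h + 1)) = h + 1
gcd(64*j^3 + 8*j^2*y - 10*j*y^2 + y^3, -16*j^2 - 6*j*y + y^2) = -16*j^2 - 6*j*y + y^2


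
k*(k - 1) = k^2 - k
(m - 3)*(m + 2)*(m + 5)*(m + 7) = m^4 + 11*m^3 + 17*m^2 - 107*m - 210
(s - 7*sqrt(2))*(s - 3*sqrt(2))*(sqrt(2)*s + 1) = sqrt(2)*s^3 - 19*s^2 + 32*sqrt(2)*s + 42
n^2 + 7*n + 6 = (n + 1)*(n + 6)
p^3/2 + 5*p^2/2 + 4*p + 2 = (p/2 + 1/2)*(p + 2)^2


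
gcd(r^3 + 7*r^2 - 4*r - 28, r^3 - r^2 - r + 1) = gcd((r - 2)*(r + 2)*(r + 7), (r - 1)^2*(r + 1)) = 1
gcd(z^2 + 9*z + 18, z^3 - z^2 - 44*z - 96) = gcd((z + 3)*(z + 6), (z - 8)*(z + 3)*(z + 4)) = z + 3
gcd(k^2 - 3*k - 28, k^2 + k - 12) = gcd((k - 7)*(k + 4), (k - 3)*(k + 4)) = k + 4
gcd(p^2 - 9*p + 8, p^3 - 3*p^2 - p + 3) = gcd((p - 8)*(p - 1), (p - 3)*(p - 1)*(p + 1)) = p - 1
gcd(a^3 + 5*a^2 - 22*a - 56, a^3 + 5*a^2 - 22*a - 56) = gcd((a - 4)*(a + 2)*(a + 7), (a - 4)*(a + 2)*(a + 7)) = a^3 + 5*a^2 - 22*a - 56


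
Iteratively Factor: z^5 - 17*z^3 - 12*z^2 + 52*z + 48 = (z + 1)*(z^4 - z^3 - 16*z^2 + 4*z + 48) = (z - 2)*(z + 1)*(z^3 + z^2 - 14*z - 24) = (z - 2)*(z + 1)*(z + 2)*(z^2 - z - 12) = (z - 4)*(z - 2)*(z + 1)*(z + 2)*(z + 3)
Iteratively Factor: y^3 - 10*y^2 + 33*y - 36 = (y - 4)*(y^2 - 6*y + 9) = (y - 4)*(y - 3)*(y - 3)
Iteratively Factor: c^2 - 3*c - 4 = (c + 1)*(c - 4)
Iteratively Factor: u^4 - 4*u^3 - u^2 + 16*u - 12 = (u - 1)*(u^3 - 3*u^2 - 4*u + 12) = (u - 2)*(u - 1)*(u^2 - u - 6) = (u - 3)*(u - 2)*(u - 1)*(u + 2)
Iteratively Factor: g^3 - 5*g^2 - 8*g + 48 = (g - 4)*(g^2 - g - 12) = (g - 4)*(g + 3)*(g - 4)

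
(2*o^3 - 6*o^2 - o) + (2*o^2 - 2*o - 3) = 2*o^3 - 4*o^2 - 3*o - 3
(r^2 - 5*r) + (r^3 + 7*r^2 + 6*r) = r^3 + 8*r^2 + r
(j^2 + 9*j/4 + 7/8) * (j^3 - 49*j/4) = j^5 + 9*j^4/4 - 91*j^3/8 - 441*j^2/16 - 343*j/32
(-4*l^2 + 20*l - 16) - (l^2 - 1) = -5*l^2 + 20*l - 15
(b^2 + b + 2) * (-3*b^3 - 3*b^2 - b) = -3*b^5 - 6*b^4 - 10*b^3 - 7*b^2 - 2*b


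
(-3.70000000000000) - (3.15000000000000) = -6.85000000000000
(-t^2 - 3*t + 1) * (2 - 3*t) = 3*t^3 + 7*t^2 - 9*t + 2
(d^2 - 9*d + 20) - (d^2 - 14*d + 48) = 5*d - 28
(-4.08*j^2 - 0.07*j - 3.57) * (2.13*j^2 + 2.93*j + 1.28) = -8.6904*j^4 - 12.1035*j^3 - 13.0316*j^2 - 10.5497*j - 4.5696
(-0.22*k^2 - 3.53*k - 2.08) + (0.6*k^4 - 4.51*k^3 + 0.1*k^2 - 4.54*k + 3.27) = 0.6*k^4 - 4.51*k^3 - 0.12*k^2 - 8.07*k + 1.19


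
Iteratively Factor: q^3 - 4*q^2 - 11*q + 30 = (q - 5)*(q^2 + q - 6) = (q - 5)*(q + 3)*(q - 2)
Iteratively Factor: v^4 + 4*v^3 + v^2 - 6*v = (v + 2)*(v^3 + 2*v^2 - 3*v) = (v + 2)*(v + 3)*(v^2 - v) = v*(v + 2)*(v + 3)*(v - 1)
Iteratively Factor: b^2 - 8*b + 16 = (b - 4)*(b - 4)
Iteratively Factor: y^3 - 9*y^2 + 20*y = (y)*(y^2 - 9*y + 20) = y*(y - 4)*(y - 5)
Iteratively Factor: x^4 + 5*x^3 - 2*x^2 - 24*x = (x)*(x^3 + 5*x^2 - 2*x - 24) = x*(x - 2)*(x^2 + 7*x + 12) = x*(x - 2)*(x + 4)*(x + 3)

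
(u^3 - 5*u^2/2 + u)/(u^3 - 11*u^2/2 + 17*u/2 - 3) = u/(u - 3)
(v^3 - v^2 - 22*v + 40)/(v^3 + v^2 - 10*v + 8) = (v^2 + v - 20)/(v^2 + 3*v - 4)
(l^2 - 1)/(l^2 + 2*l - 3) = (l + 1)/(l + 3)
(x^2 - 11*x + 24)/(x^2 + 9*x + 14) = (x^2 - 11*x + 24)/(x^2 + 9*x + 14)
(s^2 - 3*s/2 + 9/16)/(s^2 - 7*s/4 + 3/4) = (s - 3/4)/(s - 1)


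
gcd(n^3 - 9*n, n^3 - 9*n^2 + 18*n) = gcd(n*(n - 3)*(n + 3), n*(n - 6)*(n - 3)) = n^2 - 3*n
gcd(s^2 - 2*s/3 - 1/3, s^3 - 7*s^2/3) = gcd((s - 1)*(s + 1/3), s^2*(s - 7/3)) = 1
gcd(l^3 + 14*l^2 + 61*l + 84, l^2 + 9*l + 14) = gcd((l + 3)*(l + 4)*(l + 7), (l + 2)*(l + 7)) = l + 7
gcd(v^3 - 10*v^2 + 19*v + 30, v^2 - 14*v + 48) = v - 6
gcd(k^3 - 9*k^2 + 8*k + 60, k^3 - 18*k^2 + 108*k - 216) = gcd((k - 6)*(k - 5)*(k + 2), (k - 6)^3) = k - 6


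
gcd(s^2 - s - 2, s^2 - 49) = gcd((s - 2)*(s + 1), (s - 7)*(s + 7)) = 1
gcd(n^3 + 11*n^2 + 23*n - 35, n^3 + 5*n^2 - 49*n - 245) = n^2 + 12*n + 35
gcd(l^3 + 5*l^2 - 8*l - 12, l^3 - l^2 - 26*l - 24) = l + 1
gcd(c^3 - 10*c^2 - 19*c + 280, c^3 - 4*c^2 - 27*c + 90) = c + 5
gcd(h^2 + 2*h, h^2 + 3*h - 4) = 1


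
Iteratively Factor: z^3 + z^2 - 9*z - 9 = (z + 3)*(z^2 - 2*z - 3) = (z + 1)*(z + 3)*(z - 3)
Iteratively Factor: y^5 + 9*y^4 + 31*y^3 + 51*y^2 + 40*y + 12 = (y + 2)*(y^4 + 7*y^3 + 17*y^2 + 17*y + 6) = (y + 2)*(y + 3)*(y^3 + 4*y^2 + 5*y + 2) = (y + 2)^2*(y + 3)*(y^2 + 2*y + 1) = (y + 1)*(y + 2)^2*(y + 3)*(y + 1)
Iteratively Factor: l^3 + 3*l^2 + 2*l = (l)*(l^2 + 3*l + 2) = l*(l + 1)*(l + 2)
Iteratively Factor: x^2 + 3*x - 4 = (x - 1)*(x + 4)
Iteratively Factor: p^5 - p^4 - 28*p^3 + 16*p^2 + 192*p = (p - 4)*(p^4 + 3*p^3 - 16*p^2 - 48*p) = p*(p - 4)*(p^3 + 3*p^2 - 16*p - 48) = p*(p - 4)*(p + 4)*(p^2 - p - 12) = p*(p - 4)^2*(p + 4)*(p + 3)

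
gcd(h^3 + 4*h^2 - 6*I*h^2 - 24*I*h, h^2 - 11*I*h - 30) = h - 6*I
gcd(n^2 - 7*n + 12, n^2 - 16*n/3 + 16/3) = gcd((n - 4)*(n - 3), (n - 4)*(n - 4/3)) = n - 4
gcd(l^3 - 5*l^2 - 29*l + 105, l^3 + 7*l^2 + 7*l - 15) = l + 5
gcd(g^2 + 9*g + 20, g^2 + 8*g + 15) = g + 5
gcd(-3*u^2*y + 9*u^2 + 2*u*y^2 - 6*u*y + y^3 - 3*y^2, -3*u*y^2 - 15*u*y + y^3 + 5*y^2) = 1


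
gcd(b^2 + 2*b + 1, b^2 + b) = b + 1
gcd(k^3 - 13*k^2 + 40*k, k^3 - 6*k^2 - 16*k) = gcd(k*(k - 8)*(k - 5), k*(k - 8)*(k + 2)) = k^2 - 8*k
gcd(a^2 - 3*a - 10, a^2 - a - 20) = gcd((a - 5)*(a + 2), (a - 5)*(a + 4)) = a - 5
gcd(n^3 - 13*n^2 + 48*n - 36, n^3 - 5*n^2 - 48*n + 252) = n^2 - 12*n + 36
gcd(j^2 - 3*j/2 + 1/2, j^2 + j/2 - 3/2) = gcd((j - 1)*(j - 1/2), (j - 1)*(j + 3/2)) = j - 1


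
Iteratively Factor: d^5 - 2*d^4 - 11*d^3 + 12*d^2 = (d)*(d^4 - 2*d^3 - 11*d^2 + 12*d) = d*(d + 3)*(d^3 - 5*d^2 + 4*d) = d^2*(d + 3)*(d^2 - 5*d + 4) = d^2*(d - 1)*(d + 3)*(d - 4)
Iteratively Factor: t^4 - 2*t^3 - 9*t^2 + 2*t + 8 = (t - 4)*(t^3 + 2*t^2 - t - 2) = (t - 4)*(t + 2)*(t^2 - 1) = (t - 4)*(t - 1)*(t + 2)*(t + 1)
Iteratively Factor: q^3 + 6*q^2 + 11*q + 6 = (q + 3)*(q^2 + 3*q + 2) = (q + 1)*(q + 3)*(q + 2)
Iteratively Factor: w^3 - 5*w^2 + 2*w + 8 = (w - 4)*(w^2 - w - 2) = (w - 4)*(w + 1)*(w - 2)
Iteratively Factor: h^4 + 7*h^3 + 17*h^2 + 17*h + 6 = (h + 3)*(h^3 + 4*h^2 + 5*h + 2) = (h + 2)*(h + 3)*(h^2 + 2*h + 1) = (h + 1)*(h + 2)*(h + 3)*(h + 1)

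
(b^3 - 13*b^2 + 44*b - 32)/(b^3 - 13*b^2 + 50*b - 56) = (b^2 - 9*b + 8)/(b^2 - 9*b + 14)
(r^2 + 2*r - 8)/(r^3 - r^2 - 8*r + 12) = (r + 4)/(r^2 + r - 6)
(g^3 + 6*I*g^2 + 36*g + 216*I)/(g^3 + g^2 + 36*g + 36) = (g + 6*I)/(g + 1)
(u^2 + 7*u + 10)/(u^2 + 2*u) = (u + 5)/u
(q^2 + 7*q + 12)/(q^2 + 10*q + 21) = (q + 4)/(q + 7)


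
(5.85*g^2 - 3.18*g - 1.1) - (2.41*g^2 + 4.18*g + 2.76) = 3.44*g^2 - 7.36*g - 3.86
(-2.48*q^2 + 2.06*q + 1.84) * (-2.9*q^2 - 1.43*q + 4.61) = 7.192*q^4 - 2.4276*q^3 - 19.7146*q^2 + 6.8654*q + 8.4824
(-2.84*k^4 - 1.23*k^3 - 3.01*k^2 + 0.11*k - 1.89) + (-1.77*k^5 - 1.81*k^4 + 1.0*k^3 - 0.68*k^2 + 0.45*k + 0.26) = -1.77*k^5 - 4.65*k^4 - 0.23*k^3 - 3.69*k^2 + 0.56*k - 1.63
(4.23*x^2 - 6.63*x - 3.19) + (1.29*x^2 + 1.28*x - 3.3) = 5.52*x^2 - 5.35*x - 6.49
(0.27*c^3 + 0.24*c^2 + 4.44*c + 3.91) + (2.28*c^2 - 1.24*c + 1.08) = 0.27*c^3 + 2.52*c^2 + 3.2*c + 4.99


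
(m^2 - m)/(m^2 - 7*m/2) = 2*(m - 1)/(2*m - 7)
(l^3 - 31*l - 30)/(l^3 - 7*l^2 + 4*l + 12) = (l + 5)/(l - 2)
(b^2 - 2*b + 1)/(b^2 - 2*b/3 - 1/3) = 3*(b - 1)/(3*b + 1)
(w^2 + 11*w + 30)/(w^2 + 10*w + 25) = (w + 6)/(w + 5)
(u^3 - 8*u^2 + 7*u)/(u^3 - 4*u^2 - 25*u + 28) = u/(u + 4)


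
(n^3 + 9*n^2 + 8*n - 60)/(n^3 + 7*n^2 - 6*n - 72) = (n^2 + 3*n - 10)/(n^2 + n - 12)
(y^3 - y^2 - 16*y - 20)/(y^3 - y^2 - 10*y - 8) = (y^2 - 3*y - 10)/(y^2 - 3*y - 4)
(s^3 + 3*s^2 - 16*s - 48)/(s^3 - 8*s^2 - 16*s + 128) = (s + 3)/(s - 8)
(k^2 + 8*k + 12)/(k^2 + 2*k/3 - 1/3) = 3*(k^2 + 8*k + 12)/(3*k^2 + 2*k - 1)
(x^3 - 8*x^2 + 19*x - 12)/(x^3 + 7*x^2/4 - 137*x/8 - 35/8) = 8*(x^3 - 8*x^2 + 19*x - 12)/(8*x^3 + 14*x^2 - 137*x - 35)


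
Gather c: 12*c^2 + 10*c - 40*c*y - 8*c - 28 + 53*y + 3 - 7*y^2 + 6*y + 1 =12*c^2 + c*(2 - 40*y) - 7*y^2 + 59*y - 24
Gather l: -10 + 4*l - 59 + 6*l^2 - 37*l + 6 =6*l^2 - 33*l - 63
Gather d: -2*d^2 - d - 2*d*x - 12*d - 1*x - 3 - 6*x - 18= -2*d^2 + d*(-2*x - 13) - 7*x - 21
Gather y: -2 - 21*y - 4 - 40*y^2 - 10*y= -40*y^2 - 31*y - 6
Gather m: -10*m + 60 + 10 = 70 - 10*m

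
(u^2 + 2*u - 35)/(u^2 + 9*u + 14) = (u - 5)/(u + 2)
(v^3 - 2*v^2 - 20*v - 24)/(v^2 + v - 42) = (v^2 + 4*v + 4)/(v + 7)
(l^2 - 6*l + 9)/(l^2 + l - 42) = (l^2 - 6*l + 9)/(l^2 + l - 42)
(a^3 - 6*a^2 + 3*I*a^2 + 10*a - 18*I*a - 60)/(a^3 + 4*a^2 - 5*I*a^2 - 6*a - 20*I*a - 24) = (a^2 + a*(-6 + 5*I) - 30*I)/(a^2 + a*(4 - 3*I) - 12*I)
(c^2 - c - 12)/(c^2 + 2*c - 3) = (c - 4)/(c - 1)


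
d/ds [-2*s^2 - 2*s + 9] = -4*s - 2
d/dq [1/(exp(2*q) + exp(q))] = (-2*exp(q) - 1)*exp(-q)/(exp(q) + 1)^2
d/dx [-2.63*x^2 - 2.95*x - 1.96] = -5.26*x - 2.95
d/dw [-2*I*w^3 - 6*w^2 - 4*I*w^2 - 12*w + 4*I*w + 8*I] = -6*I*w^2 - w*(12 + 8*I) - 12 + 4*I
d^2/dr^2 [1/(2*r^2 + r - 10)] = 2*(-4*r^2 - 2*r + (4*r + 1)^2 + 20)/(2*r^2 + r - 10)^3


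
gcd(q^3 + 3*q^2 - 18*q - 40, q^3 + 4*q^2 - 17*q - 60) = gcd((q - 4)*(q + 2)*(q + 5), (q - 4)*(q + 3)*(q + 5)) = q^2 + q - 20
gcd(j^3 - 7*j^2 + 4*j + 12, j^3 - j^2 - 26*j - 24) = j^2 - 5*j - 6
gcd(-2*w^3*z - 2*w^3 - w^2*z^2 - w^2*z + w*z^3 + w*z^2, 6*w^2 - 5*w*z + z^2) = -2*w + z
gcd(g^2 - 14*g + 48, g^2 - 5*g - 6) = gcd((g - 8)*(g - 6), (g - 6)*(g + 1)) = g - 6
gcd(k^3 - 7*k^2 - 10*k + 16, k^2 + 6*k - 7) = k - 1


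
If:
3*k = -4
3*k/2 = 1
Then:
No Solution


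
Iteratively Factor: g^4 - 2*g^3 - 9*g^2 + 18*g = (g - 2)*(g^3 - 9*g) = (g - 2)*(g + 3)*(g^2 - 3*g) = (g - 3)*(g - 2)*(g + 3)*(g)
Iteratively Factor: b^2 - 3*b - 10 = (b + 2)*(b - 5)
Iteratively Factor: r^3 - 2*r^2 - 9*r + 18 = (r + 3)*(r^2 - 5*r + 6) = (r - 3)*(r + 3)*(r - 2)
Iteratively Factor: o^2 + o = (o)*(o + 1)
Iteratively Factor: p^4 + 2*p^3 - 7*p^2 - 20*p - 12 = (p - 3)*(p^3 + 5*p^2 + 8*p + 4) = (p - 3)*(p + 2)*(p^2 + 3*p + 2) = (p - 3)*(p + 2)^2*(p + 1)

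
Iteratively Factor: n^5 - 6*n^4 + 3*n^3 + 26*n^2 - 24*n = (n - 1)*(n^4 - 5*n^3 - 2*n^2 + 24*n) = (n - 4)*(n - 1)*(n^3 - n^2 - 6*n) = (n - 4)*(n - 1)*(n + 2)*(n^2 - 3*n) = n*(n - 4)*(n - 1)*(n + 2)*(n - 3)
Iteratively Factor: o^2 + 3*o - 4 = (o - 1)*(o + 4)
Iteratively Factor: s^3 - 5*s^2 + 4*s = (s)*(s^2 - 5*s + 4) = s*(s - 4)*(s - 1)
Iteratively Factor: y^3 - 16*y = (y - 4)*(y^2 + 4*y) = (y - 4)*(y + 4)*(y)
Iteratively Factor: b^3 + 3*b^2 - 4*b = (b - 1)*(b^2 + 4*b) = b*(b - 1)*(b + 4)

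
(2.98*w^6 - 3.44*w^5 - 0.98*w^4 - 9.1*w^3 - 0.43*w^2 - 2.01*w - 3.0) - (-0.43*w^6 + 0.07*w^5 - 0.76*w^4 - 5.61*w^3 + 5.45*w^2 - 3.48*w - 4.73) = 3.41*w^6 - 3.51*w^5 - 0.22*w^4 - 3.49*w^3 - 5.88*w^2 + 1.47*w + 1.73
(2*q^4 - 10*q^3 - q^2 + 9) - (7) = 2*q^4 - 10*q^3 - q^2 + 2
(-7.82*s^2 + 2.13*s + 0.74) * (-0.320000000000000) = 2.5024*s^2 - 0.6816*s - 0.2368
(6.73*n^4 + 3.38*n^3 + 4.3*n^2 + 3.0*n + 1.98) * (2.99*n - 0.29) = 20.1227*n^5 + 8.1545*n^4 + 11.8768*n^3 + 7.723*n^2 + 5.0502*n - 0.5742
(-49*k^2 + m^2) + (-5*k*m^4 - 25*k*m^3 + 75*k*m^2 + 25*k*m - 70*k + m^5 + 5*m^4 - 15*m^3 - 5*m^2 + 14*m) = -49*k^2 - 5*k*m^4 - 25*k*m^3 + 75*k*m^2 + 25*k*m - 70*k + m^5 + 5*m^4 - 15*m^3 - 4*m^2 + 14*m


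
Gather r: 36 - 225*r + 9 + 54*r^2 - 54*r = 54*r^2 - 279*r + 45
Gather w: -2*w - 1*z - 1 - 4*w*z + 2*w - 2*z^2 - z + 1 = -4*w*z - 2*z^2 - 2*z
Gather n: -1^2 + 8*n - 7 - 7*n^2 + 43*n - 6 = -7*n^2 + 51*n - 14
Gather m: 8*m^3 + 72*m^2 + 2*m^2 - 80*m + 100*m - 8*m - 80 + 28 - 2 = 8*m^3 + 74*m^2 + 12*m - 54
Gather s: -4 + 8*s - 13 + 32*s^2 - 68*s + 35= 32*s^2 - 60*s + 18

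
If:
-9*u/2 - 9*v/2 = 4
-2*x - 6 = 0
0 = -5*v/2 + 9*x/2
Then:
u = 203/45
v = -27/5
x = -3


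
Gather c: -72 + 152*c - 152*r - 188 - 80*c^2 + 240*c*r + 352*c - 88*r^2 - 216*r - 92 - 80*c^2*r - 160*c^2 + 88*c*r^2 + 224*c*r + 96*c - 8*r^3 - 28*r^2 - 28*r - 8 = c^2*(-80*r - 240) + c*(88*r^2 + 464*r + 600) - 8*r^3 - 116*r^2 - 396*r - 360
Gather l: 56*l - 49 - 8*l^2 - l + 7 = -8*l^2 + 55*l - 42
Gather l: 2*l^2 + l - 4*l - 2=2*l^2 - 3*l - 2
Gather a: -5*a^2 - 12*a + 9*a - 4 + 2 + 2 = -5*a^2 - 3*a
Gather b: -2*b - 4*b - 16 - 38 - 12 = -6*b - 66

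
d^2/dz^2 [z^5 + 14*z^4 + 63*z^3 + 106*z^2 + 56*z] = 20*z^3 + 168*z^2 + 378*z + 212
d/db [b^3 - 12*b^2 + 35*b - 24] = 3*b^2 - 24*b + 35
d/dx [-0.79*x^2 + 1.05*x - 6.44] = 1.05 - 1.58*x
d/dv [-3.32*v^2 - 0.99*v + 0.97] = -6.64*v - 0.99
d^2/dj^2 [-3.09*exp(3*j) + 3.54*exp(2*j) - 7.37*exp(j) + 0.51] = (-27.81*exp(2*j) + 14.16*exp(j) - 7.37)*exp(j)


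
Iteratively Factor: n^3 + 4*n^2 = (n)*(n^2 + 4*n) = n^2*(n + 4)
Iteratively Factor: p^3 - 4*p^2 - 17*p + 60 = (p - 3)*(p^2 - p - 20) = (p - 5)*(p - 3)*(p + 4)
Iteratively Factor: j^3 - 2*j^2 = (j)*(j^2 - 2*j) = j*(j - 2)*(j)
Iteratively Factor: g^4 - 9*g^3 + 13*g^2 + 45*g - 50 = (g + 2)*(g^3 - 11*g^2 + 35*g - 25) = (g - 5)*(g + 2)*(g^2 - 6*g + 5) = (g - 5)*(g - 1)*(g + 2)*(g - 5)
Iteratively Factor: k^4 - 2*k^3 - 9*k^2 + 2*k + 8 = (k - 1)*(k^3 - k^2 - 10*k - 8) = (k - 1)*(k + 1)*(k^2 - 2*k - 8) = (k - 4)*(k - 1)*(k + 1)*(k + 2)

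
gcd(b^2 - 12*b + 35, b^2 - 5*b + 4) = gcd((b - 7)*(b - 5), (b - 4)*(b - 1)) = 1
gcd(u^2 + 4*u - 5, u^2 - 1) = u - 1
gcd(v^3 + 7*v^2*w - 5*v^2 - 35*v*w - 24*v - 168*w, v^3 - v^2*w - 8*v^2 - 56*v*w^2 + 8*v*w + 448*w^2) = v^2 + 7*v*w - 8*v - 56*w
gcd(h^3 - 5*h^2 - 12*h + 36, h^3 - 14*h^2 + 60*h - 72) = h^2 - 8*h + 12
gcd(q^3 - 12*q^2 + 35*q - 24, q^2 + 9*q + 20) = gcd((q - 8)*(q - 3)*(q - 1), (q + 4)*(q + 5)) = 1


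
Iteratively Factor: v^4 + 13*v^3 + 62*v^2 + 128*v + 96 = (v + 3)*(v^3 + 10*v^2 + 32*v + 32) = (v + 2)*(v + 3)*(v^2 + 8*v + 16) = (v + 2)*(v + 3)*(v + 4)*(v + 4)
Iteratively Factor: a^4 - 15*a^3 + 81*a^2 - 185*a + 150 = (a - 5)*(a^3 - 10*a^2 + 31*a - 30) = (a - 5)*(a - 3)*(a^2 - 7*a + 10) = (a - 5)*(a - 3)*(a - 2)*(a - 5)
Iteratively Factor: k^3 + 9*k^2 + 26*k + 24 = (k + 4)*(k^2 + 5*k + 6) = (k + 3)*(k + 4)*(k + 2)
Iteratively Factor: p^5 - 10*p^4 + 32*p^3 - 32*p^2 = (p)*(p^4 - 10*p^3 + 32*p^2 - 32*p) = p*(p - 2)*(p^3 - 8*p^2 + 16*p) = p*(p - 4)*(p - 2)*(p^2 - 4*p) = p^2*(p - 4)*(p - 2)*(p - 4)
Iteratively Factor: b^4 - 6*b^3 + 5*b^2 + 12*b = (b - 3)*(b^3 - 3*b^2 - 4*b) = b*(b - 3)*(b^2 - 3*b - 4) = b*(b - 4)*(b - 3)*(b + 1)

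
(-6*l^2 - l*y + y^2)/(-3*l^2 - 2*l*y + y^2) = (2*l + y)/(l + y)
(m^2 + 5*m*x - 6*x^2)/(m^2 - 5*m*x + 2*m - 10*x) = (m^2 + 5*m*x - 6*x^2)/(m^2 - 5*m*x + 2*m - 10*x)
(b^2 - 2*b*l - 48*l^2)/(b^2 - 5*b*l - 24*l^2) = (b + 6*l)/(b + 3*l)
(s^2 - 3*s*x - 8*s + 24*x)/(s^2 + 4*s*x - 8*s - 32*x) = (s - 3*x)/(s + 4*x)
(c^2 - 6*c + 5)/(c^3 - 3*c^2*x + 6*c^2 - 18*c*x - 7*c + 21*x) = (5 - c)/(-c^2 + 3*c*x - 7*c + 21*x)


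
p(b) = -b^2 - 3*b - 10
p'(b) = -2*b - 3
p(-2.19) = -8.23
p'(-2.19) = 1.38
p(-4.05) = -14.25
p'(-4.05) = 5.10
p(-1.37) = -7.77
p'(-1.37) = -0.26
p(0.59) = -12.12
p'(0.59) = -4.18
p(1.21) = -15.09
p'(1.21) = -5.42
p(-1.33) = -7.78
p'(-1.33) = -0.34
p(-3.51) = -11.79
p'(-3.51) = 4.02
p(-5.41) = -23.04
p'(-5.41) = 7.82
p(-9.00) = -64.00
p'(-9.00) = 15.00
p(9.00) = -118.00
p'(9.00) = -21.00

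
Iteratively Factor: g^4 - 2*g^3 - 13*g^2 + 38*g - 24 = (g - 1)*(g^3 - g^2 - 14*g + 24) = (g - 1)*(g + 4)*(g^2 - 5*g + 6) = (g - 3)*(g - 1)*(g + 4)*(g - 2)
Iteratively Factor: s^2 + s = (s + 1)*(s)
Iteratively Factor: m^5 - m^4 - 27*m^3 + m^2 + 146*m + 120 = (m + 2)*(m^4 - 3*m^3 - 21*m^2 + 43*m + 60) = (m - 3)*(m + 2)*(m^3 - 21*m - 20) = (m - 3)*(m + 2)*(m + 4)*(m^2 - 4*m - 5) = (m - 5)*(m - 3)*(m + 2)*(m + 4)*(m + 1)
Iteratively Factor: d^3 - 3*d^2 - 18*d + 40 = (d - 5)*(d^2 + 2*d - 8) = (d - 5)*(d - 2)*(d + 4)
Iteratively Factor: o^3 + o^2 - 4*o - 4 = (o + 2)*(o^2 - o - 2) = (o + 1)*(o + 2)*(o - 2)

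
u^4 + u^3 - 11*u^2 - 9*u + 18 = (u - 3)*(u - 1)*(u + 2)*(u + 3)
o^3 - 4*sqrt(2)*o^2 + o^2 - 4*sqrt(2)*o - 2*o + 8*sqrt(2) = (o - 1)*(o + 2)*(o - 4*sqrt(2))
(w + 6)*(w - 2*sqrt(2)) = w^2 - 2*sqrt(2)*w + 6*w - 12*sqrt(2)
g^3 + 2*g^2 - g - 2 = (g - 1)*(g + 1)*(g + 2)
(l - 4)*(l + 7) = l^2 + 3*l - 28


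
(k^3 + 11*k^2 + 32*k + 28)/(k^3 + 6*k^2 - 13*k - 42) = (k + 2)/(k - 3)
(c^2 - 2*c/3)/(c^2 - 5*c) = (c - 2/3)/(c - 5)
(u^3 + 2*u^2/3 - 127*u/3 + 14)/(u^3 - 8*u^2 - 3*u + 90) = (3*u^2 + 20*u - 7)/(3*(u^2 - 2*u - 15))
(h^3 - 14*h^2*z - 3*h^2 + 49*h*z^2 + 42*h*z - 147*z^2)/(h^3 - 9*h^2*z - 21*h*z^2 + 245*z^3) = (h - 3)/(h + 5*z)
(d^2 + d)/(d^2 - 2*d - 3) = d/(d - 3)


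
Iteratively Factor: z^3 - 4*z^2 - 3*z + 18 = (z + 2)*(z^2 - 6*z + 9) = (z - 3)*(z + 2)*(z - 3)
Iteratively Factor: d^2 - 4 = (d + 2)*(d - 2)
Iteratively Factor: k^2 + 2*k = (k + 2)*(k)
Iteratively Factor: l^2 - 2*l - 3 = (l - 3)*(l + 1)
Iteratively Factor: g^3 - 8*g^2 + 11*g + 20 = (g - 5)*(g^2 - 3*g - 4) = (g - 5)*(g + 1)*(g - 4)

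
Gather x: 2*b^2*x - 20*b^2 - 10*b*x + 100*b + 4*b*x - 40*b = -20*b^2 + 60*b + x*(2*b^2 - 6*b)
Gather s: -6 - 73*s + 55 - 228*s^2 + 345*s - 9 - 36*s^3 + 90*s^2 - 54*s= -36*s^3 - 138*s^2 + 218*s + 40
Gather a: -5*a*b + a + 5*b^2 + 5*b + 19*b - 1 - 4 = a*(1 - 5*b) + 5*b^2 + 24*b - 5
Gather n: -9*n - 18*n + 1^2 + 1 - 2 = -27*n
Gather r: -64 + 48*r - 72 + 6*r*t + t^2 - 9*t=r*(6*t + 48) + t^2 - 9*t - 136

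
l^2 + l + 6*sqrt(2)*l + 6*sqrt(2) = (l + 1)*(l + 6*sqrt(2))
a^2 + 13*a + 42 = (a + 6)*(a + 7)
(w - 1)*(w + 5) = w^2 + 4*w - 5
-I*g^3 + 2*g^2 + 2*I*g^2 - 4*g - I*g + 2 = (g - 1)*(g + 2*I)*(-I*g + I)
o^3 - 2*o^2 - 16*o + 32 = (o - 4)*(o - 2)*(o + 4)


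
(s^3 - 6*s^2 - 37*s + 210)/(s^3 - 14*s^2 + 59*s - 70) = (s + 6)/(s - 2)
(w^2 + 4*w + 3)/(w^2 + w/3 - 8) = 3*(w + 1)/(3*w - 8)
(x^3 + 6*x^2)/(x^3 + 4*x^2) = (x + 6)/(x + 4)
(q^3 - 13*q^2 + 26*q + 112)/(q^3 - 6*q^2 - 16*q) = (q - 7)/q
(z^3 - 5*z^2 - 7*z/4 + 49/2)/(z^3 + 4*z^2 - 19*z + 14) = (4*z^3 - 20*z^2 - 7*z + 98)/(4*(z^3 + 4*z^2 - 19*z + 14))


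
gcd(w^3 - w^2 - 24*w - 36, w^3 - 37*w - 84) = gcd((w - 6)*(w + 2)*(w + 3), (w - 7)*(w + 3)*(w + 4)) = w + 3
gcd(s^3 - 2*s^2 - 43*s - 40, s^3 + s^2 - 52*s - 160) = s^2 - 3*s - 40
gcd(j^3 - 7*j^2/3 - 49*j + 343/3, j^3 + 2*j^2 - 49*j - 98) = j^2 - 49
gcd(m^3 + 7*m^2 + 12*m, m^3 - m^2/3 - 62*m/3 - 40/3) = m + 4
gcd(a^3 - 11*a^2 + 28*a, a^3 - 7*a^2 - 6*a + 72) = a - 4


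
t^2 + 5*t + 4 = (t + 1)*(t + 4)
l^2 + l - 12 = (l - 3)*(l + 4)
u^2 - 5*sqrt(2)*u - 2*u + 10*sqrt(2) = (u - 2)*(u - 5*sqrt(2))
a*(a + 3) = a^2 + 3*a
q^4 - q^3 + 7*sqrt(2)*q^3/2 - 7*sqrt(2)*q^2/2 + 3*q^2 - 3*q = q*(q - 1)*(q + sqrt(2)/2)*(q + 3*sqrt(2))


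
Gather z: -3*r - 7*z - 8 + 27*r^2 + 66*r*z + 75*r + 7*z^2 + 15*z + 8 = 27*r^2 + 72*r + 7*z^2 + z*(66*r + 8)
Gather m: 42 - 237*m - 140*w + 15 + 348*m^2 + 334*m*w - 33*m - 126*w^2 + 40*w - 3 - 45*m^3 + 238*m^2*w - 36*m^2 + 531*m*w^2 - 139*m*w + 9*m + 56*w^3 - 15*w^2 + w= -45*m^3 + m^2*(238*w + 312) + m*(531*w^2 + 195*w - 261) + 56*w^3 - 141*w^2 - 99*w + 54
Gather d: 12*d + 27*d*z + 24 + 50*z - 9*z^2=d*(27*z + 12) - 9*z^2 + 50*z + 24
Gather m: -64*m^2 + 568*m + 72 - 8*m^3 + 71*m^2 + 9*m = -8*m^3 + 7*m^2 + 577*m + 72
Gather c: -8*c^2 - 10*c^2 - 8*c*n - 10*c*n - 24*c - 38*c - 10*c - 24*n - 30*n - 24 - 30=-18*c^2 + c*(-18*n - 72) - 54*n - 54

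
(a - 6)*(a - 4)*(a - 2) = a^3 - 12*a^2 + 44*a - 48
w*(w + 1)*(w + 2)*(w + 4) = w^4 + 7*w^3 + 14*w^2 + 8*w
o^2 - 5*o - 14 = (o - 7)*(o + 2)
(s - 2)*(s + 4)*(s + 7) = s^3 + 9*s^2 + 6*s - 56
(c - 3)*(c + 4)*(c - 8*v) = c^3 - 8*c^2*v + c^2 - 8*c*v - 12*c + 96*v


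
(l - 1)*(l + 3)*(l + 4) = l^3 + 6*l^2 + 5*l - 12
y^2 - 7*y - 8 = (y - 8)*(y + 1)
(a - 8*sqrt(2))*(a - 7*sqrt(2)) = a^2 - 15*sqrt(2)*a + 112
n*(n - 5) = n^2 - 5*n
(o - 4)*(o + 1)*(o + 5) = o^3 + 2*o^2 - 19*o - 20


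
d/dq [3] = 0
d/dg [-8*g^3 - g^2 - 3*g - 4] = -24*g^2 - 2*g - 3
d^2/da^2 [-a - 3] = 0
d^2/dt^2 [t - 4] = 0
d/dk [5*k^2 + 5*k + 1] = 10*k + 5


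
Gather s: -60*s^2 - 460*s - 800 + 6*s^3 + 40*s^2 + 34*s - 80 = 6*s^3 - 20*s^2 - 426*s - 880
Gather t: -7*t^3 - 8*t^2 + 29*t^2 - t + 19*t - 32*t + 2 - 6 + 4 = -7*t^3 + 21*t^2 - 14*t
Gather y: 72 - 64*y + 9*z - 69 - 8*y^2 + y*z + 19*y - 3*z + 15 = -8*y^2 + y*(z - 45) + 6*z + 18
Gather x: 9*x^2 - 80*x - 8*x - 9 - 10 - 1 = 9*x^2 - 88*x - 20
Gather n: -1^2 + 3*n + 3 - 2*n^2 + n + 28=-2*n^2 + 4*n + 30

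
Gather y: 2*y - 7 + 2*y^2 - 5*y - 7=2*y^2 - 3*y - 14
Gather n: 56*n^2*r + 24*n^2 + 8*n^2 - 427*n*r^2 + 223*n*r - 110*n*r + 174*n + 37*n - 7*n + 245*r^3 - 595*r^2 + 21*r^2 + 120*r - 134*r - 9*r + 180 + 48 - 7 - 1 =n^2*(56*r + 32) + n*(-427*r^2 + 113*r + 204) + 245*r^3 - 574*r^2 - 23*r + 220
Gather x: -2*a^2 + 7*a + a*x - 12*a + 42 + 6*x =-2*a^2 - 5*a + x*(a + 6) + 42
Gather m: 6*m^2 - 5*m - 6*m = 6*m^2 - 11*m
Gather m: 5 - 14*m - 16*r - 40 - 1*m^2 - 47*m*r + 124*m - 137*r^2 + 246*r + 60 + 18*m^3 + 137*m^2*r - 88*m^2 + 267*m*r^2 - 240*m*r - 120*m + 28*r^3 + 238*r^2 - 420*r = 18*m^3 + m^2*(137*r - 89) + m*(267*r^2 - 287*r - 10) + 28*r^3 + 101*r^2 - 190*r + 25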